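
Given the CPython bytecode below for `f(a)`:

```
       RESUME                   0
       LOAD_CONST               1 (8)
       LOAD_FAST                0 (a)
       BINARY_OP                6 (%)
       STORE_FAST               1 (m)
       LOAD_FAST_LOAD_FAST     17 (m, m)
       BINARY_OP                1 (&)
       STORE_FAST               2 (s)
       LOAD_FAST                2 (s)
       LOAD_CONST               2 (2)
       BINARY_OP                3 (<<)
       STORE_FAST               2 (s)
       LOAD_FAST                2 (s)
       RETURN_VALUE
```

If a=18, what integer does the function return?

32

LOAD_CONST → push 8. Stack: [8]
LOAD_FAST a → push 18. Stack: [8, 18]
BINARY_OP % → 8 % 18 = 8. Stack: [8]
STORE_FAST m → m=8. Stack: []
LOAD_FAST_LOAD_FAST m,m → push 8,8. Stack: [8, 8]
BINARY_OP & → 8 & 8 = 8. Stack: [8]
STORE_FAST s → s=8. Stack: []
LOAD_FAST s → push 8. Stack: [8]
LOAD_CONST → push 2. Stack: [8, 2]
BINARY_OP << → 8 << 2 = 32. Stack: [32]
STORE_FAST s → s=32. Stack: []
LOAD_FAST s → push 32. Stack: [32]
RETURN_VALUE → return 32.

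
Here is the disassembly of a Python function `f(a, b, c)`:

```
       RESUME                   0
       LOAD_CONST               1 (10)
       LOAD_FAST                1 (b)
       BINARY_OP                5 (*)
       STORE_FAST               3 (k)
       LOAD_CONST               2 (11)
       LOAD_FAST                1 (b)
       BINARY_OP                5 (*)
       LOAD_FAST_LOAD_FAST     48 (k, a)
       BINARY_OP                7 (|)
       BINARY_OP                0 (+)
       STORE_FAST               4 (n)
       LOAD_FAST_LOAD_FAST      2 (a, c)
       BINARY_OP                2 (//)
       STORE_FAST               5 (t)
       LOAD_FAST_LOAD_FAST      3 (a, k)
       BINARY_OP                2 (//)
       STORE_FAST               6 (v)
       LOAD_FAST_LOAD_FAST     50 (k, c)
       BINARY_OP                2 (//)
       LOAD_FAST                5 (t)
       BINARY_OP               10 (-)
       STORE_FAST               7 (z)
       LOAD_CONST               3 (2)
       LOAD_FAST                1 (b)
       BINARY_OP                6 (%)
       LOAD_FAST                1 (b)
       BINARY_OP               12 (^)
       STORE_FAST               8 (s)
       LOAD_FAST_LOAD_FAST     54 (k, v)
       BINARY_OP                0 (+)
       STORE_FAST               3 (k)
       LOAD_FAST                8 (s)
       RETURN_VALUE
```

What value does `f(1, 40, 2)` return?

42

LOAD_CONST → push 10. Stack: [10]
LOAD_FAST b → push 40. Stack: [10, 40]
BINARY_OP * → 10 * 40 = 400. Stack: [400]
STORE_FAST k → k=400. Stack: []
LOAD_CONST → push 11. Stack: [11]
LOAD_FAST b → push 40. Stack: [11, 40]
BINARY_OP * → 11 * 40 = 440. Stack: [440]
LOAD_FAST_LOAD_FAST k,a → push 400,1. Stack: [440, 400, 1]
BINARY_OP | → 400 | 1 = 401. Stack: [440, 401]
BINARY_OP + → 440 + 401 = 841. Stack: [841]
STORE_FAST n → n=841. Stack: []
LOAD_FAST_LOAD_FAST a,c → push 1,2. Stack: [1, 2]
BINARY_OP // → 1 // 2 = 0. Stack: [0]
STORE_FAST t → t=0. Stack: []
LOAD_FAST_LOAD_FAST a,k → push 1,400. Stack: [1, 400]
BINARY_OP // → 1 // 400 = 0. Stack: [0]
STORE_FAST v → v=0. Stack: []
LOAD_FAST_LOAD_FAST k,c → push 400,2. Stack: [400, 2]
BINARY_OP // → 400 // 2 = 200. Stack: [200]
LOAD_FAST t → push 0. Stack: [200, 0]
BINARY_OP - → 200 - 0 = 200. Stack: [200]
STORE_FAST z → z=200. Stack: []
LOAD_CONST → push 2. Stack: [2]
LOAD_FAST b → push 40. Stack: [2, 40]
BINARY_OP % → 2 % 40 = 2. Stack: [2]
LOAD_FAST b → push 40. Stack: [2, 40]
BINARY_OP ^ → 2 ^ 40 = 42. Stack: [42]
STORE_FAST s → s=42. Stack: []
LOAD_FAST_LOAD_FAST k,v → push 400,0. Stack: [400, 0]
BINARY_OP + → 400 + 0 = 400. Stack: [400]
STORE_FAST k → k=400. Stack: []
LOAD_FAST s → push 42. Stack: [42]
RETURN_VALUE → return 42.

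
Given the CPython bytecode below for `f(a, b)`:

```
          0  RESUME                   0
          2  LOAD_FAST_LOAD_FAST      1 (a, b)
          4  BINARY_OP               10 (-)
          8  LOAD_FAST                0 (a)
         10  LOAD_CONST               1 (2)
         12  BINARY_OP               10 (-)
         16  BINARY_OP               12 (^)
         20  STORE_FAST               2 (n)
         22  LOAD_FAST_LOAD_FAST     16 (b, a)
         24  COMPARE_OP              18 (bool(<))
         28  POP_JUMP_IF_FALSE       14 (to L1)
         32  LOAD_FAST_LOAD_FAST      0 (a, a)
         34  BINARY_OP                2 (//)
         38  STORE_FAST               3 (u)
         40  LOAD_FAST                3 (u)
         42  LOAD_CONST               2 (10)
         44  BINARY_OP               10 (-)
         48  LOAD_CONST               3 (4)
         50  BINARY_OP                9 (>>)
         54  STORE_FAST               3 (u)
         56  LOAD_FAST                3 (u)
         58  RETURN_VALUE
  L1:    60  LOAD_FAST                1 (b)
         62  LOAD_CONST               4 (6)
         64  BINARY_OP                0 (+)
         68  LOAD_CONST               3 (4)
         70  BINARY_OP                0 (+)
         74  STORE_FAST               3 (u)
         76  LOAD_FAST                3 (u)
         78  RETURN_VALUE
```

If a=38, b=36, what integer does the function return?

LOAD_FAST_LOAD_FAST a,b → push 38,36. Stack: [38, 36]
BINARY_OP - → 38 - 36 = 2. Stack: [2]
LOAD_FAST a → push 38. Stack: [2, 38]
LOAD_CONST → push 2. Stack: [2, 38, 2]
BINARY_OP - → 38 - 2 = 36. Stack: [2, 36]
BINARY_OP ^ → 2 ^ 36 = 38. Stack: [38]
STORE_FAST n → n=38. Stack: []
LOAD_FAST_LOAD_FAST b,a → push 36,38. Stack: [36, 38]
COMPARE_OP bool(<) → 36 vs 38 = True. Stack: [True]
POP_JUMP_IF_FALSE → pop True; no jump. Stack: []
LOAD_FAST_LOAD_FAST a,a → push 38,38. Stack: [38, 38]
BINARY_OP // → 38 // 38 = 1. Stack: [1]
STORE_FAST u → u=1. Stack: []
LOAD_FAST u → push 1. Stack: [1]
LOAD_CONST → push 10. Stack: [1, 10]
BINARY_OP - → 1 - 10 = -9. Stack: [-9]
LOAD_CONST → push 4. Stack: [-9, 4]
BINARY_OP >> → -9 >> 4 = -1. Stack: [-1]
STORE_FAST u → u=-1. Stack: []
LOAD_FAST u → push -1. Stack: [-1]
RETURN_VALUE → return -1.

-1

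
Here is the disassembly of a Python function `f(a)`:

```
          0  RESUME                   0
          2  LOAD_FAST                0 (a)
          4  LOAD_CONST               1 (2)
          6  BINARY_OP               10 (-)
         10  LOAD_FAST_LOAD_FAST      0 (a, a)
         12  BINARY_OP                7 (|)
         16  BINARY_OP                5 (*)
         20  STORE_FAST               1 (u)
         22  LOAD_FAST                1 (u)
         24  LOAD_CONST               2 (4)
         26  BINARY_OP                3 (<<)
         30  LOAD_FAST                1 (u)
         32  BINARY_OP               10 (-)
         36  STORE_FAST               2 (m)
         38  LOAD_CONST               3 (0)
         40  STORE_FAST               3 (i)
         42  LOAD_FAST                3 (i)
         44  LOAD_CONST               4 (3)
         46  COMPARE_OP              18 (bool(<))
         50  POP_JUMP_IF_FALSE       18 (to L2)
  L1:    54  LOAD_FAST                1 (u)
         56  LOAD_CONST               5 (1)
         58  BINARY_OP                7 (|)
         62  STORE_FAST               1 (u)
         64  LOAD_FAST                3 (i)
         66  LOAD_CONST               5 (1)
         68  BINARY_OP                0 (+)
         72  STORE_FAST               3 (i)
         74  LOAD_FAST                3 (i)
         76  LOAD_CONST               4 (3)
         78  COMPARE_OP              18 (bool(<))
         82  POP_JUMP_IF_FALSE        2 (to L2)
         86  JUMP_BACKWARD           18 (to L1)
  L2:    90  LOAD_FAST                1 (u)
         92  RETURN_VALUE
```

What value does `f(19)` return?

323

LOAD_FAST a → push 19. Stack: [19]
LOAD_CONST → push 2. Stack: [19, 2]
BINARY_OP - → 19 - 2 = 17. Stack: [17]
LOAD_FAST_LOAD_FAST a,a → push 19,19. Stack: [17, 19, 19]
BINARY_OP | → 19 | 19 = 19. Stack: [17, 19]
BINARY_OP * → 17 * 19 = 323. Stack: [323]
STORE_FAST u → u=323. Stack: []
LOAD_FAST u → push 323. Stack: [323]
LOAD_CONST → push 4. Stack: [323, 4]
BINARY_OP << → 323 << 4 = 5168. Stack: [5168]
LOAD_FAST u → push 323. Stack: [5168, 323]
BINARY_OP - → 5168 - 323 = 4845. Stack: [4845]
STORE_FAST m → m=4845. Stack: []
LOAD_CONST → push 0. Stack: [0]
STORE_FAST i → i=0. Stack: []
LOAD_FAST i → push 0. Stack: [0]
LOAD_CONST → push 3. Stack: [0, 3]
COMPARE_OP bool(<) → 0 vs 3 = True. Stack: [True]
POP_JUMP_IF_FALSE → pop True; no jump. Stack: []
LOAD_FAST u → push 323. Stack: [323]
LOAD_CONST → push 1. Stack: [323, 1]
BINARY_OP | → 323 | 1 = 323. Stack: [323]
STORE_FAST u → u=323. Stack: []
LOAD_FAST i → push 0. Stack: [0]
LOAD_CONST → push 1. Stack: [0, 1]
BINARY_OP + → 0 + 1 = 1. Stack: [1]
STORE_FAST i → i=1. Stack: []
LOAD_FAST i → push 1. Stack: [1]
LOAD_CONST → push 3. Stack: [1, 3]
COMPARE_OP bool(<) → 1 vs 3 = True. Stack: [True]
POP_JUMP_IF_FALSE → pop True; no jump. Stack: []
LOAD_FAST u → push 323. Stack: [323]
LOAD_CONST → push 1. Stack: [323, 1]
BINARY_OP | → 323 | 1 = 323. Stack: [323]
STORE_FAST u → u=323. Stack: []
LOAD_FAST i → push 1. Stack: [1]
LOAD_CONST → push 1. Stack: [1, 1]
BINARY_OP + → 1 + 1 = 2. Stack: [2]
STORE_FAST i → i=2. Stack: []
LOAD_FAST i → push 2. Stack: [2]
LOAD_CONST → push 3. Stack: [2, 3]
COMPARE_OP bool(<) → 2 vs 3 = True. Stack: [True]
POP_JUMP_IF_FALSE → pop True; no jump. Stack: []
LOAD_FAST u → push 323. Stack: [323]
LOAD_CONST → push 1. Stack: [323, 1]
BINARY_OP | → 323 | 1 = 323. Stack: [323]
STORE_FAST u → u=323. Stack: []
LOAD_FAST i → push 2. Stack: [2]
LOAD_CONST → push 1. Stack: [2, 1]
BINARY_OP + → 2 + 1 = 3. Stack: [3]
STORE_FAST i → i=3. Stack: []
LOAD_FAST i → push 3. Stack: [3]
LOAD_CONST → push 3. Stack: [3, 3]
COMPARE_OP bool(<) → 3 vs 3 = False. Stack: [False]
POP_JUMP_IF_FALSE → pop False; jump. Stack: []
LOAD_FAST u → push 323. Stack: [323]
RETURN_VALUE → return 323.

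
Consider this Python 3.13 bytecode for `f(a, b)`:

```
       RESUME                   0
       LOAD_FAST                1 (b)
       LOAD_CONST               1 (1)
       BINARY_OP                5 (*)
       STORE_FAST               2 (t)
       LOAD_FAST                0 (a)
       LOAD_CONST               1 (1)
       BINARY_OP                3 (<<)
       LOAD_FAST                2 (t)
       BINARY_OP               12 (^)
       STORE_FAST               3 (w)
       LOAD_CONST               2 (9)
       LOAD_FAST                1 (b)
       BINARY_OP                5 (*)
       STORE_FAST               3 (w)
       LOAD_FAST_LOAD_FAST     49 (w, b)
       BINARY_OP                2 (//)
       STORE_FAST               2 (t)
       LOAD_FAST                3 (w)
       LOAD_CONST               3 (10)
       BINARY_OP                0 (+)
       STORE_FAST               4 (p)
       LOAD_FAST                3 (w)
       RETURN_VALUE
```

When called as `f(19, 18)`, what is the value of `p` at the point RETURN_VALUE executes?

LOAD_FAST b → push 18. Stack: [18]
LOAD_CONST → push 1. Stack: [18, 1]
BINARY_OP * → 18 * 1 = 18. Stack: [18]
STORE_FAST t → t=18. Stack: []
LOAD_FAST a → push 19. Stack: [19]
LOAD_CONST → push 1. Stack: [19, 1]
BINARY_OP << → 19 << 1 = 38. Stack: [38]
LOAD_FAST t → push 18. Stack: [38, 18]
BINARY_OP ^ → 38 ^ 18 = 52. Stack: [52]
STORE_FAST w → w=52. Stack: []
LOAD_CONST → push 9. Stack: [9]
LOAD_FAST b → push 18. Stack: [9, 18]
BINARY_OP * → 9 * 18 = 162. Stack: [162]
STORE_FAST w → w=162. Stack: []
LOAD_FAST_LOAD_FAST w,b → push 162,18. Stack: [162, 18]
BINARY_OP // → 162 // 18 = 9. Stack: [9]
STORE_FAST t → t=9. Stack: []
LOAD_FAST w → push 162. Stack: [162]
LOAD_CONST → push 10. Stack: [162, 10]
BINARY_OP + → 162 + 10 = 172. Stack: [172]
STORE_FAST p → p=172. Stack: []
LOAD_FAST w → push 162. Stack: [162]
RETURN_VALUE → return 162.

172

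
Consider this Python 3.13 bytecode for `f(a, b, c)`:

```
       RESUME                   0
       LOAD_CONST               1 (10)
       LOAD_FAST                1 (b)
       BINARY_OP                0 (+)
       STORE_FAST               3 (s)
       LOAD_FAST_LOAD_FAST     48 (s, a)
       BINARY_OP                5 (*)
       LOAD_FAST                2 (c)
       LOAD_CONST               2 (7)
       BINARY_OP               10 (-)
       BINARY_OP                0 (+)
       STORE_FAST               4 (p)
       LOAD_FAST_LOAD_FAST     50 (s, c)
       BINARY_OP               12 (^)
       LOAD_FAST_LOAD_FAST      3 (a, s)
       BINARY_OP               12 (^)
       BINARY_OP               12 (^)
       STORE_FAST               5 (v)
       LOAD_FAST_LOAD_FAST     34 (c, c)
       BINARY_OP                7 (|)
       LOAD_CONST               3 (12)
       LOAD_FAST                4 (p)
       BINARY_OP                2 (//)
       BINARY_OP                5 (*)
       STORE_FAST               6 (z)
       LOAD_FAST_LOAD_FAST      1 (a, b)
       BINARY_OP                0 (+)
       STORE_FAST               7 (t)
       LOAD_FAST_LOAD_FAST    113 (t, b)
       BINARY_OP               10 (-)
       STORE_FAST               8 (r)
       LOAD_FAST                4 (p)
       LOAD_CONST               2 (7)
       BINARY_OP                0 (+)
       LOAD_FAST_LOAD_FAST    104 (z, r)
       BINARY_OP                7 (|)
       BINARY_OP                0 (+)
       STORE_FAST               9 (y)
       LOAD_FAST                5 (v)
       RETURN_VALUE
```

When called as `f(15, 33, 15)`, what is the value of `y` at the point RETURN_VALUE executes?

LOAD_CONST → push 10. Stack: [10]
LOAD_FAST b → push 33. Stack: [10, 33]
BINARY_OP + → 10 + 33 = 43. Stack: [43]
STORE_FAST s → s=43. Stack: []
LOAD_FAST_LOAD_FAST s,a → push 43,15. Stack: [43, 15]
BINARY_OP * → 43 * 15 = 645. Stack: [645]
LOAD_FAST c → push 15. Stack: [645, 15]
LOAD_CONST → push 7. Stack: [645, 15, 7]
BINARY_OP - → 15 - 7 = 8. Stack: [645, 8]
BINARY_OP + → 645 + 8 = 653. Stack: [653]
STORE_FAST p → p=653. Stack: []
LOAD_FAST_LOAD_FAST s,c → push 43,15. Stack: [43, 15]
BINARY_OP ^ → 43 ^ 15 = 36. Stack: [36]
LOAD_FAST_LOAD_FAST a,s → push 15,43. Stack: [36, 15, 43]
BINARY_OP ^ → 15 ^ 43 = 36. Stack: [36, 36]
BINARY_OP ^ → 36 ^ 36 = 0. Stack: [0]
STORE_FAST v → v=0. Stack: []
LOAD_FAST_LOAD_FAST c,c → push 15,15. Stack: [15, 15]
BINARY_OP | → 15 | 15 = 15. Stack: [15]
LOAD_CONST → push 12. Stack: [15, 12]
LOAD_FAST p → push 653. Stack: [15, 12, 653]
BINARY_OP // → 12 // 653 = 0. Stack: [15, 0]
BINARY_OP * → 15 * 0 = 0. Stack: [0]
STORE_FAST z → z=0. Stack: []
LOAD_FAST_LOAD_FAST a,b → push 15,33. Stack: [15, 33]
BINARY_OP + → 15 + 33 = 48. Stack: [48]
STORE_FAST t → t=48. Stack: []
LOAD_FAST_LOAD_FAST t,b → push 48,33. Stack: [48, 33]
BINARY_OP - → 48 - 33 = 15. Stack: [15]
STORE_FAST r → r=15. Stack: []
LOAD_FAST p → push 653. Stack: [653]
LOAD_CONST → push 7. Stack: [653, 7]
BINARY_OP + → 653 + 7 = 660. Stack: [660]
LOAD_FAST_LOAD_FAST z,r → push 0,15. Stack: [660, 0, 15]
BINARY_OP | → 0 | 15 = 15. Stack: [660, 15]
BINARY_OP + → 660 + 15 = 675. Stack: [675]
STORE_FAST y → y=675. Stack: []
LOAD_FAST v → push 0. Stack: [0]
RETURN_VALUE → return 0.

675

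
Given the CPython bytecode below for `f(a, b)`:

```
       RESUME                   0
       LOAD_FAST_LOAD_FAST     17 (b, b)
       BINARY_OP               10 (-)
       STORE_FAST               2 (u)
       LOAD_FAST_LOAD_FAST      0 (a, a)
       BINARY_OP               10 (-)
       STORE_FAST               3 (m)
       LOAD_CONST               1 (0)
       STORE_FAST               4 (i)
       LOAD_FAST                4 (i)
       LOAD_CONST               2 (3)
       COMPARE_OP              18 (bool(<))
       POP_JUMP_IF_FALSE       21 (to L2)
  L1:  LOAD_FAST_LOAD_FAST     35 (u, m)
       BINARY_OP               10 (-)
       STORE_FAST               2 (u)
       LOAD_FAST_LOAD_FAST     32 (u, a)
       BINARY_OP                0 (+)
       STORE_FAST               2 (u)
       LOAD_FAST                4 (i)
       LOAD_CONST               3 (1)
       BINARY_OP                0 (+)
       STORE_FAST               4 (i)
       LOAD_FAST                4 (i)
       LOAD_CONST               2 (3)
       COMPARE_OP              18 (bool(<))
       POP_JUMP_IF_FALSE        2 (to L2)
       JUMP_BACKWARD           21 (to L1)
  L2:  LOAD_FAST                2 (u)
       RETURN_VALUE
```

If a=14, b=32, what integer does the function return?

42

LOAD_FAST_LOAD_FAST b,b → push 32,32. Stack: [32, 32]
BINARY_OP - → 32 - 32 = 0. Stack: [0]
STORE_FAST u → u=0. Stack: []
LOAD_FAST_LOAD_FAST a,a → push 14,14. Stack: [14, 14]
BINARY_OP - → 14 - 14 = 0. Stack: [0]
STORE_FAST m → m=0. Stack: []
LOAD_CONST → push 0. Stack: [0]
STORE_FAST i → i=0. Stack: []
LOAD_FAST i → push 0. Stack: [0]
LOAD_CONST → push 3. Stack: [0, 3]
COMPARE_OP bool(<) → 0 vs 3 = True. Stack: [True]
POP_JUMP_IF_FALSE → pop True; no jump. Stack: []
LOAD_FAST_LOAD_FAST u,m → push 0,0. Stack: [0, 0]
BINARY_OP - → 0 - 0 = 0. Stack: [0]
STORE_FAST u → u=0. Stack: []
LOAD_FAST_LOAD_FAST u,a → push 0,14. Stack: [0, 14]
BINARY_OP + → 0 + 14 = 14. Stack: [14]
STORE_FAST u → u=14. Stack: []
LOAD_FAST i → push 0. Stack: [0]
LOAD_CONST → push 1. Stack: [0, 1]
BINARY_OP + → 0 + 1 = 1. Stack: [1]
STORE_FAST i → i=1. Stack: []
LOAD_FAST i → push 1. Stack: [1]
LOAD_CONST → push 3. Stack: [1, 3]
COMPARE_OP bool(<) → 1 vs 3 = True. Stack: [True]
POP_JUMP_IF_FALSE → pop True; no jump. Stack: []
LOAD_FAST_LOAD_FAST u,m → push 14,0. Stack: [14, 0]
BINARY_OP - → 14 - 0 = 14. Stack: [14]
STORE_FAST u → u=14. Stack: []
LOAD_FAST_LOAD_FAST u,a → push 14,14. Stack: [14, 14]
BINARY_OP + → 14 + 14 = 28. Stack: [28]
STORE_FAST u → u=28. Stack: []
LOAD_FAST i → push 1. Stack: [1]
LOAD_CONST → push 1. Stack: [1, 1]
BINARY_OP + → 1 + 1 = 2. Stack: [2]
STORE_FAST i → i=2. Stack: []
LOAD_FAST i → push 2. Stack: [2]
LOAD_CONST → push 3. Stack: [2, 3]
COMPARE_OP bool(<) → 2 vs 3 = True. Stack: [True]
POP_JUMP_IF_FALSE → pop True; no jump. Stack: []
LOAD_FAST_LOAD_FAST u,m → push 28,0. Stack: [28, 0]
BINARY_OP - → 28 - 0 = 28. Stack: [28]
STORE_FAST u → u=28. Stack: []
LOAD_FAST_LOAD_FAST u,a → push 28,14. Stack: [28, 14]
BINARY_OP + → 28 + 14 = 42. Stack: [42]
STORE_FAST u → u=42. Stack: []
LOAD_FAST i → push 2. Stack: [2]
LOAD_CONST → push 1. Stack: [2, 1]
BINARY_OP + → 2 + 1 = 3. Stack: [3]
STORE_FAST i → i=3. Stack: []
LOAD_FAST i → push 3. Stack: [3]
LOAD_CONST → push 3. Stack: [3, 3]
COMPARE_OP bool(<) → 3 vs 3 = False. Stack: [False]
POP_JUMP_IF_FALSE → pop False; jump. Stack: []
LOAD_FAST u → push 42. Stack: [42]
RETURN_VALUE → return 42.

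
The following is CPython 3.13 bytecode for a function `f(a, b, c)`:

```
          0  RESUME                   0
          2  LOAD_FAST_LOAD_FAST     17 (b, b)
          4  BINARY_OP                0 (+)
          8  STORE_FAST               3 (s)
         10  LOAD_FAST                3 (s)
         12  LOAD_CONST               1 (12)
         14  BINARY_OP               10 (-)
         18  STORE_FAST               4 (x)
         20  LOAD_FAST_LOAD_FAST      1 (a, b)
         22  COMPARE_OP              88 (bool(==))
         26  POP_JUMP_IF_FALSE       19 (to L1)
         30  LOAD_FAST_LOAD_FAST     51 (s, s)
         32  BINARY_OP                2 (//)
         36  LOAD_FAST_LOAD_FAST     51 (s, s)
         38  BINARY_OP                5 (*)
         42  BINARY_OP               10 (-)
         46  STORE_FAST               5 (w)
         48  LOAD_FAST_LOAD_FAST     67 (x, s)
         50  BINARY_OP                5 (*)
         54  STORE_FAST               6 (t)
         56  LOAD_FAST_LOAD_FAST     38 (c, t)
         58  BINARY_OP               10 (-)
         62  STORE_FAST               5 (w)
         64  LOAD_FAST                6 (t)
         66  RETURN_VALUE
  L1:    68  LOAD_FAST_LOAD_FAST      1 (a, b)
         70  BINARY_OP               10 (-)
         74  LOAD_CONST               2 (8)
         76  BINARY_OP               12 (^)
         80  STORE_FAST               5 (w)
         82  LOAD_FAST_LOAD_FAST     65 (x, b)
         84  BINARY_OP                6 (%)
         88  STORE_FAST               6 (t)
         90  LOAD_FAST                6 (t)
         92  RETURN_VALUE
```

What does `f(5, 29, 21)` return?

17

LOAD_FAST_LOAD_FAST b,b → push 29,29. Stack: [29, 29]
BINARY_OP + → 29 + 29 = 58. Stack: [58]
STORE_FAST s → s=58. Stack: []
LOAD_FAST s → push 58. Stack: [58]
LOAD_CONST → push 12. Stack: [58, 12]
BINARY_OP - → 58 - 12 = 46. Stack: [46]
STORE_FAST x → x=46. Stack: []
LOAD_FAST_LOAD_FAST a,b → push 5,29. Stack: [5, 29]
COMPARE_OP bool(==) → 5 vs 29 = False. Stack: [False]
POP_JUMP_IF_FALSE → pop False; jump. Stack: []
LOAD_FAST_LOAD_FAST a,b → push 5,29. Stack: [5, 29]
BINARY_OP - → 5 - 29 = -24. Stack: [-24]
LOAD_CONST → push 8. Stack: [-24, 8]
BINARY_OP ^ → -24 ^ 8 = -32. Stack: [-32]
STORE_FAST w → w=-32. Stack: []
LOAD_FAST_LOAD_FAST x,b → push 46,29. Stack: [46, 29]
BINARY_OP % → 46 % 29 = 17. Stack: [17]
STORE_FAST t → t=17. Stack: []
LOAD_FAST t → push 17. Stack: [17]
RETURN_VALUE → return 17.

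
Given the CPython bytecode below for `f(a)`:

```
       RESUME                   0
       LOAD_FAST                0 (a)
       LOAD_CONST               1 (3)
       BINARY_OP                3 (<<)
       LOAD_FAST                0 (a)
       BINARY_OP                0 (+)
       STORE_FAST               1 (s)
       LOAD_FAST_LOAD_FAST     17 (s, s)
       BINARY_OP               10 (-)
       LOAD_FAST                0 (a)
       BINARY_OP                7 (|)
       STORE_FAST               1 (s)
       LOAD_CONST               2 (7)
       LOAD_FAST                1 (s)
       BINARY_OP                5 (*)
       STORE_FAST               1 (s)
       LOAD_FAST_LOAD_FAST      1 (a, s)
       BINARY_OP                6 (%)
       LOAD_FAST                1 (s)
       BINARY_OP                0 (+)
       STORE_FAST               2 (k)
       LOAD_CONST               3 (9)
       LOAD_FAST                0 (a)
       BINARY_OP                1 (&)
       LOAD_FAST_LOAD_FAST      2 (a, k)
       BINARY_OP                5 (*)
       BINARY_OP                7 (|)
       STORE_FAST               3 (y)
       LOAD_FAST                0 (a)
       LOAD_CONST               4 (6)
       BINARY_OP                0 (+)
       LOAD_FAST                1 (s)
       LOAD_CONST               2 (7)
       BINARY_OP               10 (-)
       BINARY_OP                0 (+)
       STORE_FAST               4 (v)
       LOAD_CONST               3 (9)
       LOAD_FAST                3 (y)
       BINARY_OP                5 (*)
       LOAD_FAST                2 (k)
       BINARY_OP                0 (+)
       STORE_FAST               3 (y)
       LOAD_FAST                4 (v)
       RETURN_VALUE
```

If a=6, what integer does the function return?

47

LOAD_FAST a → push 6. Stack: [6]
LOAD_CONST → push 3. Stack: [6, 3]
BINARY_OP << → 6 << 3 = 48. Stack: [48]
LOAD_FAST a → push 6. Stack: [48, 6]
BINARY_OP + → 48 + 6 = 54. Stack: [54]
STORE_FAST s → s=54. Stack: []
LOAD_FAST_LOAD_FAST s,s → push 54,54. Stack: [54, 54]
BINARY_OP - → 54 - 54 = 0. Stack: [0]
LOAD_FAST a → push 6. Stack: [0, 6]
BINARY_OP | → 0 | 6 = 6. Stack: [6]
STORE_FAST s → s=6. Stack: []
LOAD_CONST → push 7. Stack: [7]
LOAD_FAST s → push 6. Stack: [7, 6]
BINARY_OP * → 7 * 6 = 42. Stack: [42]
STORE_FAST s → s=42. Stack: []
LOAD_FAST_LOAD_FAST a,s → push 6,42. Stack: [6, 42]
BINARY_OP % → 6 % 42 = 6. Stack: [6]
LOAD_FAST s → push 42. Stack: [6, 42]
BINARY_OP + → 6 + 42 = 48. Stack: [48]
STORE_FAST k → k=48. Stack: []
LOAD_CONST → push 9. Stack: [9]
LOAD_FAST a → push 6. Stack: [9, 6]
BINARY_OP & → 9 & 6 = 0. Stack: [0]
LOAD_FAST_LOAD_FAST a,k → push 6,48. Stack: [0, 6, 48]
BINARY_OP * → 6 * 48 = 288. Stack: [0, 288]
BINARY_OP | → 0 | 288 = 288. Stack: [288]
STORE_FAST y → y=288. Stack: []
LOAD_FAST a → push 6. Stack: [6]
LOAD_CONST → push 6. Stack: [6, 6]
BINARY_OP + → 6 + 6 = 12. Stack: [12]
LOAD_FAST s → push 42. Stack: [12, 42]
LOAD_CONST → push 7. Stack: [12, 42, 7]
BINARY_OP - → 42 - 7 = 35. Stack: [12, 35]
BINARY_OP + → 12 + 35 = 47. Stack: [47]
STORE_FAST v → v=47. Stack: []
LOAD_CONST → push 9. Stack: [9]
LOAD_FAST y → push 288. Stack: [9, 288]
BINARY_OP * → 9 * 288 = 2592. Stack: [2592]
LOAD_FAST k → push 48. Stack: [2592, 48]
BINARY_OP + → 2592 + 48 = 2640. Stack: [2640]
STORE_FAST y → y=2640. Stack: []
LOAD_FAST v → push 47. Stack: [47]
RETURN_VALUE → return 47.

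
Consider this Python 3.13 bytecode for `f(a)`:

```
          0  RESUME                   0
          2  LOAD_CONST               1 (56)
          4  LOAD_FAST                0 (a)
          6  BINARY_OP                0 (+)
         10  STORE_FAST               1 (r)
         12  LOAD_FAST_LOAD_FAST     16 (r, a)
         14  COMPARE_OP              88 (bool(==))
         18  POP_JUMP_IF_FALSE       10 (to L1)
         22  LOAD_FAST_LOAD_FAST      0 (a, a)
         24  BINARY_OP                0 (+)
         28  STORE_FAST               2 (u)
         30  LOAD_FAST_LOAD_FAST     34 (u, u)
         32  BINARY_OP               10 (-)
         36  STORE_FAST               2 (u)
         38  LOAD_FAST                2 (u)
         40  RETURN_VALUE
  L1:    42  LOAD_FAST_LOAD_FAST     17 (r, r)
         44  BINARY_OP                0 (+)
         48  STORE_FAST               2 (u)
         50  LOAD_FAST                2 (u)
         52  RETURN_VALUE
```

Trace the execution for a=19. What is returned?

LOAD_CONST → push 56. Stack: [56]
LOAD_FAST a → push 19. Stack: [56, 19]
BINARY_OP + → 56 + 19 = 75. Stack: [75]
STORE_FAST r → r=75. Stack: []
LOAD_FAST_LOAD_FAST r,a → push 75,19. Stack: [75, 19]
COMPARE_OP bool(==) → 75 vs 19 = False. Stack: [False]
POP_JUMP_IF_FALSE → pop False; jump. Stack: []
LOAD_FAST_LOAD_FAST r,r → push 75,75. Stack: [75, 75]
BINARY_OP + → 75 + 75 = 150. Stack: [150]
STORE_FAST u → u=150. Stack: []
LOAD_FAST u → push 150. Stack: [150]
RETURN_VALUE → return 150.

150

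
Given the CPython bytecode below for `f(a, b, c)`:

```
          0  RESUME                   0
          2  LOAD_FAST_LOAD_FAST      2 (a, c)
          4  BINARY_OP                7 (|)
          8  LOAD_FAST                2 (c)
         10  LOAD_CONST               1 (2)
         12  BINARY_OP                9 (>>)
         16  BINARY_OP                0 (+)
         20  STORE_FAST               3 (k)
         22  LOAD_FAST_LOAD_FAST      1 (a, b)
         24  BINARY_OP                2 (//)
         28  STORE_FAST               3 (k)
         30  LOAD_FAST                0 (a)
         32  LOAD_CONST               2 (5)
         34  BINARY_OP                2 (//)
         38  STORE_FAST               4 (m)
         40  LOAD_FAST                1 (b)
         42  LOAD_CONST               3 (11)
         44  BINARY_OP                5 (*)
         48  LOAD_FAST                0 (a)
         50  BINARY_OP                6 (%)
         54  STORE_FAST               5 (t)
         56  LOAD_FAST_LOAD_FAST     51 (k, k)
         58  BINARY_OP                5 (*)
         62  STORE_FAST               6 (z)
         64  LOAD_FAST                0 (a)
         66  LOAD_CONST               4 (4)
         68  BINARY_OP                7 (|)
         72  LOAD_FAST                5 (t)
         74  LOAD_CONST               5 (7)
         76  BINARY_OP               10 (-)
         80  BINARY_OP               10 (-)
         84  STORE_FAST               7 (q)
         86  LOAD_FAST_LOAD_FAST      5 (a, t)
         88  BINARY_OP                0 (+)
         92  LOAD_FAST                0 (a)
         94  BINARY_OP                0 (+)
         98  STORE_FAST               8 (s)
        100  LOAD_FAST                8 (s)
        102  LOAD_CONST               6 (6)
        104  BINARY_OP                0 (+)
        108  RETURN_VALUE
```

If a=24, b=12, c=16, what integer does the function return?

LOAD_FAST_LOAD_FAST a,c → push 24,16. Stack: [24, 16]
BINARY_OP | → 24 | 16 = 24. Stack: [24]
LOAD_FAST c → push 16. Stack: [24, 16]
LOAD_CONST → push 2. Stack: [24, 16, 2]
BINARY_OP >> → 16 >> 2 = 4. Stack: [24, 4]
BINARY_OP + → 24 + 4 = 28. Stack: [28]
STORE_FAST k → k=28. Stack: []
LOAD_FAST_LOAD_FAST a,b → push 24,12. Stack: [24, 12]
BINARY_OP // → 24 // 12 = 2. Stack: [2]
STORE_FAST k → k=2. Stack: []
LOAD_FAST a → push 24. Stack: [24]
LOAD_CONST → push 5. Stack: [24, 5]
BINARY_OP // → 24 // 5 = 4. Stack: [4]
STORE_FAST m → m=4. Stack: []
LOAD_FAST b → push 12. Stack: [12]
LOAD_CONST → push 11. Stack: [12, 11]
BINARY_OP * → 12 * 11 = 132. Stack: [132]
LOAD_FAST a → push 24. Stack: [132, 24]
BINARY_OP % → 132 % 24 = 12. Stack: [12]
STORE_FAST t → t=12. Stack: []
LOAD_FAST_LOAD_FAST k,k → push 2,2. Stack: [2, 2]
BINARY_OP * → 2 * 2 = 4. Stack: [4]
STORE_FAST z → z=4. Stack: []
LOAD_FAST a → push 24. Stack: [24]
LOAD_CONST → push 4. Stack: [24, 4]
BINARY_OP | → 24 | 4 = 28. Stack: [28]
LOAD_FAST t → push 12. Stack: [28, 12]
LOAD_CONST → push 7. Stack: [28, 12, 7]
BINARY_OP - → 12 - 7 = 5. Stack: [28, 5]
BINARY_OP - → 28 - 5 = 23. Stack: [23]
STORE_FAST q → q=23. Stack: []
LOAD_FAST_LOAD_FAST a,t → push 24,12. Stack: [24, 12]
BINARY_OP + → 24 + 12 = 36. Stack: [36]
LOAD_FAST a → push 24. Stack: [36, 24]
BINARY_OP + → 36 + 24 = 60. Stack: [60]
STORE_FAST s → s=60. Stack: []
LOAD_FAST s → push 60. Stack: [60]
LOAD_CONST → push 6. Stack: [60, 6]
BINARY_OP + → 60 + 6 = 66. Stack: [66]
RETURN_VALUE → return 66.

66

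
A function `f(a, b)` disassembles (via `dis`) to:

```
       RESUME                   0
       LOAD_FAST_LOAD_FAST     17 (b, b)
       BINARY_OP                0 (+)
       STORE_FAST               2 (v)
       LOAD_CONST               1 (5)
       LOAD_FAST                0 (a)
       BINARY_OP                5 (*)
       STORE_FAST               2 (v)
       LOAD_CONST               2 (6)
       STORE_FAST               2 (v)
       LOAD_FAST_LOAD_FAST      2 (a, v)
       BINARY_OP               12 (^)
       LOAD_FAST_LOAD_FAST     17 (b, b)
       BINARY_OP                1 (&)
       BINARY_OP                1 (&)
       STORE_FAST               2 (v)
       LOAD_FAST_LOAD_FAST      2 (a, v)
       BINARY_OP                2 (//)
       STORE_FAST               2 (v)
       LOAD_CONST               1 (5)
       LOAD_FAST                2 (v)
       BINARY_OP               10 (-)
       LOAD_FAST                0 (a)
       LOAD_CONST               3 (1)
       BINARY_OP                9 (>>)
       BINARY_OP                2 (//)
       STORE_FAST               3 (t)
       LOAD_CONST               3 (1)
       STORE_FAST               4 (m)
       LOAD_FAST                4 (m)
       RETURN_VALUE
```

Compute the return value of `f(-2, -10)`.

1

LOAD_FAST_LOAD_FAST b,b → push -10,-10. Stack: [-10, -10]
BINARY_OP + → -10 + -10 = -20. Stack: [-20]
STORE_FAST v → v=-20. Stack: []
LOAD_CONST → push 5. Stack: [5]
LOAD_FAST a → push -2. Stack: [5, -2]
BINARY_OP * → 5 * -2 = -10. Stack: [-10]
STORE_FAST v → v=-10. Stack: []
LOAD_CONST → push 6. Stack: [6]
STORE_FAST v → v=6. Stack: []
LOAD_FAST_LOAD_FAST a,v → push -2,6. Stack: [-2, 6]
BINARY_OP ^ → -2 ^ 6 = -8. Stack: [-8]
LOAD_FAST_LOAD_FAST b,b → push -10,-10. Stack: [-8, -10, -10]
BINARY_OP & → -10 & -10 = -10. Stack: [-8, -10]
BINARY_OP & → -8 & -10 = -16. Stack: [-16]
STORE_FAST v → v=-16. Stack: []
LOAD_FAST_LOAD_FAST a,v → push -2,-16. Stack: [-2, -16]
BINARY_OP // → -2 // -16 = 0. Stack: [0]
STORE_FAST v → v=0. Stack: []
LOAD_CONST → push 5. Stack: [5]
LOAD_FAST v → push 0. Stack: [5, 0]
BINARY_OP - → 5 - 0 = 5. Stack: [5]
LOAD_FAST a → push -2. Stack: [5, -2]
LOAD_CONST → push 1. Stack: [5, -2, 1]
BINARY_OP >> → -2 >> 1 = -1. Stack: [5, -1]
BINARY_OP // → 5 // -1 = -5. Stack: [-5]
STORE_FAST t → t=-5. Stack: []
LOAD_CONST → push 1. Stack: [1]
STORE_FAST m → m=1. Stack: []
LOAD_FAST m → push 1. Stack: [1]
RETURN_VALUE → return 1.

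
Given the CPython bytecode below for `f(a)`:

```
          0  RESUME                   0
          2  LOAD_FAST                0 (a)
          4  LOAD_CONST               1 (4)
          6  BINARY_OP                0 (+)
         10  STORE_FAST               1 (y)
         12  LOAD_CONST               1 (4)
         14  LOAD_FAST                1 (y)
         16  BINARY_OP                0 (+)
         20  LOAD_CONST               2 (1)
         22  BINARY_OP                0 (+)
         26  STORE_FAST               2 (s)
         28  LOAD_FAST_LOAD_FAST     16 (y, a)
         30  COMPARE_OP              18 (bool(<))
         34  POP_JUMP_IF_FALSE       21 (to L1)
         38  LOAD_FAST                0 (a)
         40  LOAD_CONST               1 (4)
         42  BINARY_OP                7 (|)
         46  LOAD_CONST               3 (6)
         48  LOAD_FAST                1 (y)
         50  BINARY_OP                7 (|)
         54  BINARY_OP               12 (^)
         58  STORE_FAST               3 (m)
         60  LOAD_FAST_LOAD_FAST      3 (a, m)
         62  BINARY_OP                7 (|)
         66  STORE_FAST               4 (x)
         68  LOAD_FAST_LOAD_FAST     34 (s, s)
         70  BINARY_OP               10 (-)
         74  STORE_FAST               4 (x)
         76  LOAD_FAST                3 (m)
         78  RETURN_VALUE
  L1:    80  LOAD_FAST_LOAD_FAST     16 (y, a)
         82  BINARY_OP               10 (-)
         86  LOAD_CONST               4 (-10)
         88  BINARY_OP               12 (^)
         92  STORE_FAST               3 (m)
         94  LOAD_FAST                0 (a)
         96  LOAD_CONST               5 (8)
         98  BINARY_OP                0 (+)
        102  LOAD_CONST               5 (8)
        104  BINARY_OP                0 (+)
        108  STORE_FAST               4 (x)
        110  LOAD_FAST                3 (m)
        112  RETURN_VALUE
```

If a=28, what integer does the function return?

-14

LOAD_FAST a → push 28. Stack: [28]
LOAD_CONST → push 4. Stack: [28, 4]
BINARY_OP + → 28 + 4 = 32. Stack: [32]
STORE_FAST y → y=32. Stack: []
LOAD_CONST → push 4. Stack: [4]
LOAD_FAST y → push 32. Stack: [4, 32]
BINARY_OP + → 4 + 32 = 36. Stack: [36]
LOAD_CONST → push 1. Stack: [36, 1]
BINARY_OP + → 36 + 1 = 37. Stack: [37]
STORE_FAST s → s=37. Stack: []
LOAD_FAST_LOAD_FAST y,a → push 32,28. Stack: [32, 28]
COMPARE_OP bool(<) → 32 vs 28 = False. Stack: [False]
POP_JUMP_IF_FALSE → pop False; jump. Stack: []
LOAD_FAST_LOAD_FAST y,a → push 32,28. Stack: [32, 28]
BINARY_OP - → 32 - 28 = 4. Stack: [4]
LOAD_CONST → push -10. Stack: [4, -10]
BINARY_OP ^ → 4 ^ -10 = -14. Stack: [-14]
STORE_FAST m → m=-14. Stack: []
LOAD_FAST a → push 28. Stack: [28]
LOAD_CONST → push 8. Stack: [28, 8]
BINARY_OP + → 28 + 8 = 36. Stack: [36]
LOAD_CONST → push 8. Stack: [36, 8]
BINARY_OP + → 36 + 8 = 44. Stack: [44]
STORE_FAST x → x=44. Stack: []
LOAD_FAST m → push -14. Stack: [-14]
RETURN_VALUE → return -14.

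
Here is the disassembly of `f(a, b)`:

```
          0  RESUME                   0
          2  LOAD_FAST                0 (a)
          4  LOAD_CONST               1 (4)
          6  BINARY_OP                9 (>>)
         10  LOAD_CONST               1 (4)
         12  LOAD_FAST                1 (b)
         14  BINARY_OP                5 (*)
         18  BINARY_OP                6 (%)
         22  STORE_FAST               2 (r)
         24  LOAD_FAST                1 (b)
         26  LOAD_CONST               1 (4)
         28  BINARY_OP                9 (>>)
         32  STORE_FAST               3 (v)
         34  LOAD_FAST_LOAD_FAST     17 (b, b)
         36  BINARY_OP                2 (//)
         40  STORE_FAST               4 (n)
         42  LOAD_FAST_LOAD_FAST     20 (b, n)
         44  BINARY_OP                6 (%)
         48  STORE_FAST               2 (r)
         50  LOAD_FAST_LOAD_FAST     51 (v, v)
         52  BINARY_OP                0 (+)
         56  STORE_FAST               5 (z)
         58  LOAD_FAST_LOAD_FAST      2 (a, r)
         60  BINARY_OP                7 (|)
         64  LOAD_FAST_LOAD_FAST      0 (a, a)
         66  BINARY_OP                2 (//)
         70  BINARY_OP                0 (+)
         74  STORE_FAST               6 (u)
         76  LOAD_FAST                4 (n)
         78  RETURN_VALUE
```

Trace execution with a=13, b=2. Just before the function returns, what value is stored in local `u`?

14

LOAD_FAST a → push 13. Stack: [13]
LOAD_CONST → push 4. Stack: [13, 4]
BINARY_OP >> → 13 >> 4 = 0. Stack: [0]
LOAD_CONST → push 4. Stack: [0, 4]
LOAD_FAST b → push 2. Stack: [0, 4, 2]
BINARY_OP * → 4 * 2 = 8. Stack: [0, 8]
BINARY_OP % → 0 % 8 = 0. Stack: [0]
STORE_FAST r → r=0. Stack: []
LOAD_FAST b → push 2. Stack: [2]
LOAD_CONST → push 4. Stack: [2, 4]
BINARY_OP >> → 2 >> 4 = 0. Stack: [0]
STORE_FAST v → v=0. Stack: []
LOAD_FAST_LOAD_FAST b,b → push 2,2. Stack: [2, 2]
BINARY_OP // → 2 // 2 = 1. Stack: [1]
STORE_FAST n → n=1. Stack: []
LOAD_FAST_LOAD_FAST b,n → push 2,1. Stack: [2, 1]
BINARY_OP % → 2 % 1 = 0. Stack: [0]
STORE_FAST r → r=0. Stack: []
LOAD_FAST_LOAD_FAST v,v → push 0,0. Stack: [0, 0]
BINARY_OP + → 0 + 0 = 0. Stack: [0]
STORE_FAST z → z=0. Stack: []
LOAD_FAST_LOAD_FAST a,r → push 13,0. Stack: [13, 0]
BINARY_OP | → 13 | 0 = 13. Stack: [13]
LOAD_FAST_LOAD_FAST a,a → push 13,13. Stack: [13, 13, 13]
BINARY_OP // → 13 // 13 = 1. Stack: [13, 1]
BINARY_OP + → 13 + 1 = 14. Stack: [14]
STORE_FAST u → u=14. Stack: []
LOAD_FAST n → push 1. Stack: [1]
RETURN_VALUE → return 1.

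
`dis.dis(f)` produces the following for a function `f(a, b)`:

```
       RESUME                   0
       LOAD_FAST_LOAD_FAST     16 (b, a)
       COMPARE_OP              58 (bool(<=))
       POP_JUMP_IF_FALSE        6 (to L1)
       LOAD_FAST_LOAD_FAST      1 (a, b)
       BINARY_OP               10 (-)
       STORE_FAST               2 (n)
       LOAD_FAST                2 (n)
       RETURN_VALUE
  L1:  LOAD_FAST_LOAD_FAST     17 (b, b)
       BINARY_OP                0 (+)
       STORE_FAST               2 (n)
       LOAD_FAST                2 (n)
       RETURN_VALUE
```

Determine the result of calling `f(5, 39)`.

78

LOAD_FAST_LOAD_FAST b,a → push 39,5. Stack: [39, 5]
COMPARE_OP bool(<=) → 39 vs 5 = False. Stack: [False]
POP_JUMP_IF_FALSE → pop False; jump. Stack: []
LOAD_FAST_LOAD_FAST b,b → push 39,39. Stack: [39, 39]
BINARY_OP + → 39 + 39 = 78. Stack: [78]
STORE_FAST n → n=78. Stack: []
LOAD_FAST n → push 78. Stack: [78]
RETURN_VALUE → return 78.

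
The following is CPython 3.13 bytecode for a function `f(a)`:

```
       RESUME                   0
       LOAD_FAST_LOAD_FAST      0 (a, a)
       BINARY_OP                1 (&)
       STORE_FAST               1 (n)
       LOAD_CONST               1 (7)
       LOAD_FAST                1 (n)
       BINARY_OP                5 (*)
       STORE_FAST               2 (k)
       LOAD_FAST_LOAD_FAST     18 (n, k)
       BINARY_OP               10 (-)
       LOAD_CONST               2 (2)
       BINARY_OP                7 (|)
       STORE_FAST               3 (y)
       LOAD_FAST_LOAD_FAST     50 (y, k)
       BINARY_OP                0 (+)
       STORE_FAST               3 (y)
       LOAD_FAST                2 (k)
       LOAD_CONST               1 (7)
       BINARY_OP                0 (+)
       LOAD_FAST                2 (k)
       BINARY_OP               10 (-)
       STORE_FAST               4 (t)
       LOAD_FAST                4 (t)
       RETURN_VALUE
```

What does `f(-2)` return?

LOAD_FAST_LOAD_FAST a,a → push -2,-2. Stack: [-2, -2]
BINARY_OP & → -2 & -2 = -2. Stack: [-2]
STORE_FAST n → n=-2. Stack: []
LOAD_CONST → push 7. Stack: [7]
LOAD_FAST n → push -2. Stack: [7, -2]
BINARY_OP * → 7 * -2 = -14. Stack: [-14]
STORE_FAST k → k=-14. Stack: []
LOAD_FAST_LOAD_FAST n,k → push -2,-14. Stack: [-2, -14]
BINARY_OP - → -2 - -14 = 12. Stack: [12]
LOAD_CONST → push 2. Stack: [12, 2]
BINARY_OP | → 12 | 2 = 14. Stack: [14]
STORE_FAST y → y=14. Stack: []
LOAD_FAST_LOAD_FAST y,k → push 14,-14. Stack: [14, -14]
BINARY_OP + → 14 + -14 = 0. Stack: [0]
STORE_FAST y → y=0. Stack: []
LOAD_FAST k → push -14. Stack: [-14]
LOAD_CONST → push 7. Stack: [-14, 7]
BINARY_OP + → -14 + 7 = -7. Stack: [-7]
LOAD_FAST k → push -14. Stack: [-7, -14]
BINARY_OP - → -7 - -14 = 7. Stack: [7]
STORE_FAST t → t=7. Stack: []
LOAD_FAST t → push 7. Stack: [7]
RETURN_VALUE → return 7.

7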